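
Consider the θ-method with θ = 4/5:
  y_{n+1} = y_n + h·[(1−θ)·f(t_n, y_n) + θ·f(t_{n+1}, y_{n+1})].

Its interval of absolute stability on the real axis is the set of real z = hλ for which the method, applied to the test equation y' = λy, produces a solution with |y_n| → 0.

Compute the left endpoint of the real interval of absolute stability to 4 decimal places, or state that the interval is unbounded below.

interval (−∞, 0).

With y'=λy (z=hλ):
  y_{n+1} = y_n + z·[1/5·y_n + 4/5·y_{n+1}] ⇒ (1 − 4/5z)y_{n+1} = (1 + 1/5z)y_n
  Hence R(z) = (1 + 1/5z)/(1 − 4/5z).

Need |R(x)|<1, x<0.
x=-1.43: |R|=0.3330
x=-2: |R|=0.2308
x=-10: |R|=0.1111
x=-100: |R|=0.2346
θ=4/5≥1/2 ⇒ |1+1/5x|<|1−4/5x| ∀x<0 ⇒ stable on all of ℝ⁻.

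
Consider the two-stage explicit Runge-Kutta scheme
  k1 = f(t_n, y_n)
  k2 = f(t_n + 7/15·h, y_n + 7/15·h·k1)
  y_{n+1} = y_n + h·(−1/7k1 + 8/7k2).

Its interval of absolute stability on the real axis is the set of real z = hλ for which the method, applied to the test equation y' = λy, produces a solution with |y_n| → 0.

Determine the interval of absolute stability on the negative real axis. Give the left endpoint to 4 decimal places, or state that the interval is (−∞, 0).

(-1.8750, 0).

With y'=λy (z=hλ):
  k1=λy_n ⇒ h·k1=z·y_n;  k2=λ(1+7/15z)y_n ⇒ h·k2=z(1+7/15z)y_n
  y_{n+1}/y_n = 1 − 1/7z + 8/7z(1+7/15z) = 1 + z + 8/15z²
  Hence R(z) = 1 + z + 8/15z².

Boundary: |R(x)|=1, x<0.
x=-0.72: |R|=0.5565
R=1: x+8/15x²=0 ⇒ x=−15/8=-1.8750; min R=1−1/(4·8/15)=0.5312>−1
Confirm numerically:
  x=-1.747: |R|=0.88074 <1
  x=-1.284: |R|=0.59528 <1
  x=-0.824: |R|=0.53812 <1
  x=-2.403: |R|=1.67668 >1
  x=-1.963: |R|=1.09213 >1
Stable set (-1.8750, 0).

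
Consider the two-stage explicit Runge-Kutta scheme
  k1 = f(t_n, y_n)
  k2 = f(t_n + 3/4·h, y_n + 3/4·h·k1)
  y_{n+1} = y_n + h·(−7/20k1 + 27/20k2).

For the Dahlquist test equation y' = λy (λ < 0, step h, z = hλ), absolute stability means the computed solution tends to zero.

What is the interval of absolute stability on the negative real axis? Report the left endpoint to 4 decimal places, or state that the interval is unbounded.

Set f=λy, z=hλ:
  k1=λy_n ⇒ h·k1=z·y_n;  k2=λ(1+3/4z)y_n ⇒ h·k2=z(1+3/4z)y_n
  y_{n+1}/y_n = 1 − 7/20z + 27/20z(1+3/4z) = 1 + z + 81/80z²
  Hence R(z) = 1 + z + 81/80z².

Need |R(x)|<1, x<0.
x=-0.81: |R|=0.8543
R=1: x+81/80x²=0 ⇒ x=−80/81=-0.9877; min R=1−1/(4·81/80)=0.7531>−1
Confirm numerically:
  x=-0.748: |R|=0.81850 <1
  x=-0.743: |R|=0.81595 <1
  x=-0.711: |R|=0.80084 <1
  x=-0.687: |R|=0.79087 <1
  x=-1.071: |R|=1.09038 >1
  x=-1.056: |R|=1.07308 >1
  x=-1.040: |R|=1.05512 >1
So |R|<1 on (-0.9877, 0).

(-0.9877, 0).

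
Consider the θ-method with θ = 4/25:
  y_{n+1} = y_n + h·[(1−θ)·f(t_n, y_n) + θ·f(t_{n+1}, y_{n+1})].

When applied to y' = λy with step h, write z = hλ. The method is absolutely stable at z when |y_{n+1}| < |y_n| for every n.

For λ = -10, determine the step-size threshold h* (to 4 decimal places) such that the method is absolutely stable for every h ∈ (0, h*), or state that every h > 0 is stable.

(-2.9412,0); λ=-10 ⇒ h* = (50/17)/10 = 0.2941.

Set f=λy, z=hλ:
  y_{n+1} = y_n + z·[21/25·y_n + 4/25·y_{n+1}] ⇒ (1 − 4/25z)y_{n+1} = (1 + 21/25z)y_n
  ⇒ R(z) = (1 + 21/25z)/(1 − 4/25z).

Need |R(x)|<1, x<0.
x=-0.63: |R|=0.4277
R=−1: 1+21/25x = −1+4/25x ⇒ -17/25x=2 ⇒ x=2/(-17/25)=-2.9412
Confirm numerically:
  x=-2.298: |R|=0.68022 <1
  x=-1.428: |R|=0.16241 <1
  x=-1.322: |R|=0.09119 <1
  x=-3.420: |R|=1.21044 >1
  x=-3.331: |R|=1.17292 >1
  x=-3.200: |R|=1.11640 >1
Stable set (-2.9412, 0).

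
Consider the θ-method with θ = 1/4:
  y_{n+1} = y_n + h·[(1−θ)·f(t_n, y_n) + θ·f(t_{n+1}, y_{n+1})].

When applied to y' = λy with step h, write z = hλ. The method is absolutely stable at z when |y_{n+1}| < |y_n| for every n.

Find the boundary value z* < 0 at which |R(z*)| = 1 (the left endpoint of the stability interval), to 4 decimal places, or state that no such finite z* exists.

On y'=λy, z=hλ:
  y_{n+1} = y_n + z·[3/4·y_n + 1/4·y_{n+1}] ⇒ (1 − 1/4z)y_{n+1} = (1 + 3/4z)y_n
  so R(z) = (1 + 3/4z)/(1 − 1/4z).

Solve |R(x)|<1 on ℝ⁻.
x=-1.5: |R|=0.0909
R=−1: 1+3/4x = −1+1/4x ⇒ -1/2x=2 ⇒ x=2/(-1/2)=-4.0000
Confirm numerically:
  x=-3.486: |R|=0.86268 <1
  x=-2.488: |R|=0.53391 <1
  x=-2.028: |R|=0.34572 <1
  x=-4.426: |R|=1.10112 >1
  x=-4.294: |R|=1.07089 >1
Stable set (-4.0000, 0).

left endpoint -4.0000.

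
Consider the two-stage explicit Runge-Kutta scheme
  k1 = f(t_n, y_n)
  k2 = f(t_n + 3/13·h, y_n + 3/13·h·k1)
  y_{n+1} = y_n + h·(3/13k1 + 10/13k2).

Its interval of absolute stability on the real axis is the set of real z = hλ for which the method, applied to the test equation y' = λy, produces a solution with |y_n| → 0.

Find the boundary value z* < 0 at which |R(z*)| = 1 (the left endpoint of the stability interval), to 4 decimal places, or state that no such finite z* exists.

Set f=λy, z=hλ:
  k1=λy_n ⇒ h·k1=z·y_n;  k2=λ(1+3/13z)y_n ⇒ h·k2=z(1+3/13z)y_n
  y_{n+1}/y_n = 1 + 3/13z + 10/13z(1+3/13z) = 1 + z + 30/169z²
  ⇒ R(z) = 1 + z + 30/169z².

Solve |R(x)|<1 on ℝ⁻.
x=-1.72: |R|=0.1948
R=1: x+30/169x²=0 ⇒ x=−169/30=-5.6333; min R=1−1/(4·30/169)=-0.4083>−1
Confirm numerically:
  x=-4.064: |R|=0.13215 <1
  x=-2.995: |R|=0.40269 <1
  x=-2.683: |R|=0.40516 <1
  x=-6.126: |R|=1.53575 >1
  x=-5.988: |R|=1.37700 >1
  x=-5.722: |R|=1.09006 >1
Stable set (-5.6333, 0).

left endpoint -5.6333.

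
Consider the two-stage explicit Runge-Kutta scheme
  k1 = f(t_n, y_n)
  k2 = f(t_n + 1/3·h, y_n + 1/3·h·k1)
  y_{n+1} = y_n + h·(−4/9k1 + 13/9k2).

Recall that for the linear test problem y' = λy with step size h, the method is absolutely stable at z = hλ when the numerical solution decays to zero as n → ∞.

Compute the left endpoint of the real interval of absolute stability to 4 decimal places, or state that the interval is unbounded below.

On y'=λy, z=hλ:
  k1=λy_n ⇒ h·k1=z·y_n;  k2=λ(1+1/3z)y_n ⇒ h·k2=z(1+1/3z)y_n
  y_{n+1}/y_n = 1 − 4/9z + 13/9z(1+1/3z) = 1 + z + 13/27z²
  Hence R(z) = 1 + z + 13/27z².

Solve |R(x)|<1 on ℝ⁻.
x=-1.63: |R|=0.6492
R=1: x+13/27x²=0 ⇒ x=−27/13=-2.0769; min R=1−1/(4·13/27)=0.4808>−1
Confirm numerically:
  x=-2.009: |R|=0.93430 <1
  x=-1.901: |R|=0.83898 <1
  x=-1.805: |R|=0.76368 <1
  x=-1.462: |R|=0.56714 <1
  x=-2.677: |R|=1.77345 >1
  x=-2.207: |R|=1.13822 >1
Stable set (-2.0769, 0).

z* = -2.0769.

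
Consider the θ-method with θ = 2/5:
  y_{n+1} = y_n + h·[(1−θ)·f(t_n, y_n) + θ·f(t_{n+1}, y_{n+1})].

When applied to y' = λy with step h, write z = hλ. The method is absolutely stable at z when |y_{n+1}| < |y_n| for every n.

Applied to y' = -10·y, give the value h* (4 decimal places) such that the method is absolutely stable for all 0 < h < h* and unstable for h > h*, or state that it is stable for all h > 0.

Test eqn y'=λy, z=hλ:
  y_{n+1} = y_n + z·[3/5·y_n + 2/5·y_{n+1}] ⇒ (1 − 2/5z)y_{n+1} = (1 + 3/5z)y_n
  ⇒ R(z) = (1 + 3/5z)/(1 − 2/5z).

Need |R(x)|<1, x<0.
x=-0.74: |R|=0.4290
R=−1: 1+3/5x = −1+2/5x ⇒ -1/5x=2 ⇒ x=2/(-1/5)=-10.0000
Confirm numerically:
  x=-6.857: |R|=0.83205 <1
  x=-6.623: |R|=0.81492 <1
  x=-6.322: |R|=0.79154 <1
  x=-6.302: |R|=0.78993 <1
  x=-10.406: |R|=1.01573 >1
  x=-10.148: |R|=1.00585 >1
Interval (-10.0000, 0).

(-10.0000,0); λ=-10 ⇒ h* = (10)/10 = 1.0000.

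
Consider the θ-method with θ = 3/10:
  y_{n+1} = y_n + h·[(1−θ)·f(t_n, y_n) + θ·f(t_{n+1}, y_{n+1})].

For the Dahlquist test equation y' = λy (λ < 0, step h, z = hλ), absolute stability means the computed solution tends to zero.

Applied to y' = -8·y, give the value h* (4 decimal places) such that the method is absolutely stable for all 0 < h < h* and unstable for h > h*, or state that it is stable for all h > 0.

(-5.0000,0); λ=-8 ⇒ h* = (5)/8 = 0.6250.

Test eqn y'=λy, z=hλ:
  y_{n+1} = y_n + z·[7/10·y_n + 3/10·y_{n+1}] ⇒ (1 − 3/10z)y_{n+1} = (1 + 7/10z)y_n
  R(z) = (1 + 7/10z)/(1 − 3/10z).

Need |R(x)|<1, x<0.
x=-0.31: |R|=0.7164
R=−1: 1+7/10x = −1+3/10x ⇒ -2/5x=2 ⇒ x=2/(-2/5)=-5.0000
Confirm numerically:
  x=-4.413: |R|=0.89896 <1
  x=-3.915: |R|=0.80041 <1
  x=-3.462: |R|=0.69822 <1
  x=-3.167: |R|=0.62402 <1
  x=-5.523: |R|=1.07874 >1
  x=-5.396: |R|=1.06049 >1
Stable set (-5.0000, 0).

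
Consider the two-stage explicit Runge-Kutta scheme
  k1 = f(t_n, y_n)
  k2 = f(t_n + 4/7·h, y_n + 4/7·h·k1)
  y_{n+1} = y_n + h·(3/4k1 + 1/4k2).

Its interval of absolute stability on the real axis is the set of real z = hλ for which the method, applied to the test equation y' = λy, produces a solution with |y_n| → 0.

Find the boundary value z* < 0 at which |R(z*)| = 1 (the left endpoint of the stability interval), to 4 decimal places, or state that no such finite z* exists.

left endpoint -7.0000.

With y'=λy (z=hλ):
  k1=λy_n ⇒ h·k1=z·y_n;  k2=λ(1+4/7z)y_n ⇒ h·k2=z(1+4/7z)y_n
  y_{n+1}/y_n = 1 + 3/4z + 1/4z(1+4/7z) = 1 + z + 1/7z²
  ⇒ R(z) = 1 + z + 1/7z².

Find x<0 with |R(x)|<1.
x=-1.56: |R|=0.2123
R=1: x+1/7x²=0 ⇒ x=−7=-7.0000; min R=1−1/(4·1/7)=-0.7500>−1
Confirm numerically:
  x=-5.792: |R|=0.00047 <1
  x=-5.533: |R|=0.15956 <1
  x=-4.784: |R|=0.51448 <1
  x=-3.918: |R|=0.72504 <1
  x=-7.204: |R|=1.20995 >1
  x=-7.151: |R|=1.15426 >1
  x=-7.081: |R|=1.08194 >1
Stable set (-7.0000, 0).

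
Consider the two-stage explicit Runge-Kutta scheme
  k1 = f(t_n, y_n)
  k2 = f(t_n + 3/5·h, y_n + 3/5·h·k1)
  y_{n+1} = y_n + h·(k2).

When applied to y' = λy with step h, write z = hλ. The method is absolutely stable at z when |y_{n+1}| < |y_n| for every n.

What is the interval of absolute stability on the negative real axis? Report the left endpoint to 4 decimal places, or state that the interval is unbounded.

(-1.6667, 0).

On y'=λy, z=hλ:
  k1=λy_n ⇒ h·k1=z·y_n;  k2=λ(1+3/5z)y_n ⇒ h·k2=z(1+3/5z)y_n
  y_{n+1}/y_n = 1 + z(1+3/5z) = 1 + z + 3/5z²
  R(z) = 1 + z + 3/5z².

Solve |R(x)|<1 on ℝ⁻.
x=-1.53: |R|=0.8745
R=1: x+3/5x²=0 ⇒ x=−5/3=-1.6667; min R=1−1/(4·3/5)=0.5833>−1
Confirm numerically:
  x=-1.578: |R|=0.91605 <1
  x=-1.443: |R|=0.80635 <1
  x=-0.827: |R|=0.58336 <1
  x=-2.252: |R|=1.79090 >1
  x=-2.030: |R|=1.44254 >1
So |R|<1 on (-1.6667, 0).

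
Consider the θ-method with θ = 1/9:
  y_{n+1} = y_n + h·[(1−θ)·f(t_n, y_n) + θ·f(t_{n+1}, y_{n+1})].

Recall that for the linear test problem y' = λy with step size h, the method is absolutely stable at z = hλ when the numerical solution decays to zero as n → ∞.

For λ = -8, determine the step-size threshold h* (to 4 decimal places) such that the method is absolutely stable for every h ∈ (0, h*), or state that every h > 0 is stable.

Set f=λy, z=hλ:
  y_{n+1} = y_n + z·[8/9·y_n + 1/9·y_{n+1}] ⇒ (1 − 1/9z)y_{n+1} = (1 + 8/9z)y_n
  ⇒ R(z) = (1 + 8/9z)/(1 − 1/9z).

Find x<0 with |R(x)|<1.
x=-0.39: |R|=0.6262
R=−1: 1+8/9x = −1+1/9x ⇒ -7/9x=2 ⇒ x=2/(-7/9)=-2.5714
Confirm numerically:
  x=-2.496: |R|=0.95407 <1
  x=-2.120: |R|=0.71583 <1
  x=-2.088: |R|=0.69481 <1
  x=-2.828: |R|=1.15184 >1
  x=-2.682: |R|=1.06626 >1
  x=-2.613: |R|=1.02506 >1
So |R|<1 on (-2.5714, 0).

(-2.5714,0); λ=-8 ⇒ h* = (18/7)/8 = 0.3214.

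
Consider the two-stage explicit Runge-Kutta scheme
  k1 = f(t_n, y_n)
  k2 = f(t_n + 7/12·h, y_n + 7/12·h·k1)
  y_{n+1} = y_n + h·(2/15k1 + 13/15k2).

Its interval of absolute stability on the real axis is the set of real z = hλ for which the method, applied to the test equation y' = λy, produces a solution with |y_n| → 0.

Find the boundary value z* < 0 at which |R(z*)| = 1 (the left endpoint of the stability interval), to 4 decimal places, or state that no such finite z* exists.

left endpoint -1.9780.

With y'=λy (z=hλ):
  k1=λy_n ⇒ h·k1=z·y_n;  k2=λ(1+7/12z)y_n ⇒ h·k2=z(1+7/12z)y_n
  y_{n+1}/y_n = 1 + 2/15z + 13/15z(1+7/12z) = 1 + z + 91/180z²
  R(z) = 1 + z + 91/180z².

Solve |R(x)|<1 on ℝ⁻.
x=-0.39: |R|=0.6869
R=1: x+91/180x²=0 ⇒ x=−180/91=-1.9780; min R=1−1/(4·91/180)=0.5055>−1
Confirm numerically:
  x=-1.893: |R|=0.91863 <1
  x=-1.305: |R|=0.55597 <1
  x=-1.074: |R|=0.50915 <1
  x=-0.846: |R|=0.51583 <1
  x=-2.549: |R|=1.73580 >1
  x=-2.271: |R|=1.33637 >1
  x=-2.183: |R|=1.22622 >1
So |R|<1 on (-1.9780, 0).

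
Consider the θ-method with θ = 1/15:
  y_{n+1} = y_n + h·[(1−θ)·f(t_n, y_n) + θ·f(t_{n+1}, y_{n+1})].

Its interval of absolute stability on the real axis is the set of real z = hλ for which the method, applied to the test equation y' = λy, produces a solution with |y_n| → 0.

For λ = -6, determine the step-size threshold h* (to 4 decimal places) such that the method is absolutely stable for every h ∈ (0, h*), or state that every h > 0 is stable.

Set f=λy, z=hλ:
  y_{n+1} = y_n + z·[14/15·y_n + 1/15·y_{n+1}] ⇒ (1 − 1/15z)y_{n+1} = (1 + 14/15z)y_n
  so R(z) = (1 + 14/15z)/(1 − 1/15z).

Need |R(x)|<1, x<0.
x=-0.52: |R|=0.4974
R=−1: 1+14/15x = −1+1/15x ⇒ -13/15x=2 ⇒ x=2/(-13/15)=-2.3077
Confirm numerically:
  x=-1.831: |R|=0.63181 <1
  x=-1.440: |R|=0.31387 <1
  x=-1.225: |R|=0.13251 <1
  x=-2.892: |R|=1.42455 >1
  x=-2.412: |R|=1.07788 >1
  x=-2.360: |R|=1.03917 >1
Interval (-2.3077, 0).

(-2.3077,0); λ=-6 ⇒ h* = (30/13)/6 = 0.3846.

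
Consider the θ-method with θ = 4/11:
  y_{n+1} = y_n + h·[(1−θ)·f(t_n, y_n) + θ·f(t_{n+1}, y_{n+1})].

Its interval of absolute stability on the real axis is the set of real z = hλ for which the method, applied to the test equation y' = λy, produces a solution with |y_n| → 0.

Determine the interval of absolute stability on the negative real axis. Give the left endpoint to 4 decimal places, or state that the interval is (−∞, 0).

With y'=λy (z=hλ):
  y_{n+1} = y_n + z·[7/11·y_n + 4/11·y_{n+1}] ⇒ (1 − 4/11z)y_{n+1} = (1 + 7/11z)y_n
  ⇒ R(z) = (1 + 7/11z)/(1 − 4/11z).

Find x<0 with |R(x)|<1.
x=-1.66: |R|=0.0351
R=−1: 1+7/11x = −1+4/11x ⇒ -3/11x=2 ⇒ x=2/(-3/11)=-7.3333
Confirm numerically:
  x=-5.842: |R|=0.86982 <1
  x=-3.647: |R|=0.56781 <1
  x=-3.590: |R|=0.55718 <1
  x=-7.878: |R|=1.03844 >1
  x=-7.805: |R|=1.03351 >1
  x=-7.762: |R|=1.03058 >1
Stable set (-7.3333, 0).

z∈(-7.3333,0).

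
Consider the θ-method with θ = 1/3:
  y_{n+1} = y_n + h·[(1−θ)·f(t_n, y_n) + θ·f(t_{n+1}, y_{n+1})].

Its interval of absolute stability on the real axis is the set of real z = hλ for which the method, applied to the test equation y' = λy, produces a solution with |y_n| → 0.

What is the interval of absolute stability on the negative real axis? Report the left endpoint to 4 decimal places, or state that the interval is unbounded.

z∈(-6.0000,0).

Test eqn y'=λy, z=hλ:
  y_{n+1} = y_n + z·[2/3·y_n + 1/3·y_{n+1}] ⇒ (1 − 1/3z)y_{n+1} = (1 + 2/3z)y_n
  R(z) = (1 + 2/3z)/(1 − 1/3z).

Need |R(x)|<1, x<0.
x=-1.19: |R|=0.1480
R=−1: 1+2/3x = −1+1/3x ⇒ -1/3x=2 ⇒ x=2/(-1/3)=-6.0000
Confirm numerically:
  x=-4.453: |R|=0.79243 <1
  x=-4.111: |R|=0.73436 <1
  x=-3.895: |R|=0.69471 <1
  x=-3.316: |R|=0.57505 <1
  x=-6.590: |R|=1.06152 >1
  x=-6.244: |R|=1.02640 >1
Interval (-6.0000, 0).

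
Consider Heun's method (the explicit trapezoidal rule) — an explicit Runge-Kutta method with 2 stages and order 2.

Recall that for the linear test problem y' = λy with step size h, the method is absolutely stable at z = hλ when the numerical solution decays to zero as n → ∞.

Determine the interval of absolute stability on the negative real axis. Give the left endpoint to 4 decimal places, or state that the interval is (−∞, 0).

z∈(-2.0000,0).

On y'=λy, z=hλ:
  order 2, 2-stage ⇒ R(z)=1+z+z^2/2
  (e.g. R(-0.5)=0.62500, |R|=0.62500)

Solve |R(x)|<1 on ℝ⁻.
x=-0.5: |R|=0.6250
|R(-1.65)|=0.7112 |R(-1.6)|=0.6800 |R(-1.09)|=0.5040
Bisect:
  x_lo=-2.7956 |R|=2.1121  x_hi=-0.0791 |R|=0.9240
  mid=-1.43737 |R|=0.59565 →hi
  mid=-2.11650 |R|=1.12329 →lo
  mid=-1.77693 |R|=0.80181 →hi
  mid=-1.94672 |R|=0.94814 →hi
  mid=-2.03161 |R|=1.03211 →lo
  mid=-1.98916 |R|=0.98922 →hi
  mid=-2.01039 |R|=1.01044 →lo
  mid=-1.99977 |R|=0.99977 →hi
  mid=-2.00508 |R|=1.00509 →lo
  ...
  [-2.00011,-1.99994] ⇒ x*=-2.0000
Interval (-2.0000, 0).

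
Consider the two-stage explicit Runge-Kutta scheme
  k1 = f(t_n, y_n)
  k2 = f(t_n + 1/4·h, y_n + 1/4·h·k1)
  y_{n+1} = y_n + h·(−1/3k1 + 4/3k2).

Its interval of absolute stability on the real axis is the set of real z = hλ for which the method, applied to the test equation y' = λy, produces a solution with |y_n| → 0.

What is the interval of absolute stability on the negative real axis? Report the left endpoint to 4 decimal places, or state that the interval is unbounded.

Set f=λy, z=hλ:
  k1=λy_n ⇒ h·k1=z·y_n;  k2=λ(1+1/4z)y_n ⇒ h·k2=z(1+1/4z)y_n
  y_{n+1}/y_n = 1 − 1/3z + 4/3z(1+1/4z) = 1 + z + 1/3z²
  R(z) = 1 + z + 1/3z².

Boundary: |R(x)|=1, x<0.
x=-1.54: |R|=0.2505
R=1: x+1/3x²=0 ⇒ x=−3=-3.0000; min R=1−1/(4·1/3)=0.2500>−1
Confirm numerically:
  x=-2.764: |R|=0.78257 <1
  x=-2.167: |R|=0.39830 <1
  x=-2.100: |R|=0.37000 <1
  x=-1.694: |R|=0.26255 <1
  x=-3.488: |R|=1.56738 >1
  x=-3.305: |R|=1.33601 >1
  x=-3.137: |R|=1.14326 >1
Interval (-3.0000, 0).

z∈(-3.0000,0).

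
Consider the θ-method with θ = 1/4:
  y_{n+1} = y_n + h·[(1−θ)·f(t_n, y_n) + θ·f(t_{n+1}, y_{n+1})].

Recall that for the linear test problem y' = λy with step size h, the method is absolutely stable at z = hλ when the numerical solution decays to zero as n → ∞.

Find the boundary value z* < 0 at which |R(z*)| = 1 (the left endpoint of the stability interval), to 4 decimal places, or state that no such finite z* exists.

left endpoint -4.0000.

Set f=λy, z=hλ:
  y_{n+1} = y_n + z·[3/4·y_n + 1/4·y_{n+1}] ⇒ (1 − 1/4z)y_{n+1} = (1 + 3/4z)y_n
  ⇒ R(z) = (1 + 3/4z)/(1 − 1/4z).

Find x<0 with |R(x)|<1.
x=-1.07: |R|=0.1558
R=−1: 1+3/4x = −1+1/4x ⇒ -1/2x=2 ⇒ x=2/(-1/2)=-4.0000
Confirm numerically:
  x=-2.564: |R|=0.56246 <1
  x=-2.210: |R|=0.42351 <1
  x=-2.063: |R|=0.36104 <1
  x=-1.677: |R|=0.18161 <1
  x=-4.171: |R|=1.04186 >1
  x=-4.059: |R|=1.01464 >1
So |R|<1 on (-4.0000, 0).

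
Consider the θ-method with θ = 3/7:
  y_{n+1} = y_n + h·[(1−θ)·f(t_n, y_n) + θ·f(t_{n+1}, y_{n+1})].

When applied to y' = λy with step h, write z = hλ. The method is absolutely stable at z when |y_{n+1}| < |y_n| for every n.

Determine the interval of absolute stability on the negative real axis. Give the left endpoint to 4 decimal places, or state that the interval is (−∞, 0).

Set f=λy, z=hλ:
  y_{n+1} = y_n + z·[4/7·y_n + 3/7·y_{n+1}] ⇒ (1 − 3/7z)y_{n+1} = (1 + 4/7z)y_n
  ⇒ R(z) = (1 + 4/7z)/(1 − 3/7z).

Find x<0 with |R(x)|<1.
x=-0.73: |R|=0.4440
R=−1: 1+4/7x = −1+3/7x ⇒ -1/7x=2 ⇒ x=2/(-1/7)=-14.0000
Confirm numerically:
  x=-12.901: |R|=0.97595 <1
  x=-12.523: |R|=0.96686 <1
  x=-11.047: |R|=0.92643 <1
  x=-8.076: |R|=0.81030 <1
  x=-14.486: |R|=1.00963 >1
  x=-14.312: |R|=1.00625 >1
Stable set (-14.0000, 0).

(-14.0000, 0).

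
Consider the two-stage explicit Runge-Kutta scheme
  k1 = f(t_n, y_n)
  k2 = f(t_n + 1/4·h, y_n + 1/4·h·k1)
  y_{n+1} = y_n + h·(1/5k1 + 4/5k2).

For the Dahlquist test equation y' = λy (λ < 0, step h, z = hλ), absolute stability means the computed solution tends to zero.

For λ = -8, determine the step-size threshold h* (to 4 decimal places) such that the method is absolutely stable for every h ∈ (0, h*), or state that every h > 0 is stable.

On y'=λy, z=hλ:
  k1=λy_n ⇒ h·k1=z·y_n;  k2=λ(1+1/4z)y_n ⇒ h·k2=z(1+1/4z)y_n
  y_{n+1}/y_n = 1 + 1/5z + 4/5z(1+1/4z) = 1 + z + 1/5z²
  R(z) = 1 + z + 1/5z².

Boundary: |R(x)|=1, x<0.
x=-1.3: |R|=0.0380
R=1: x+1/5x²=0 ⇒ x=−5=-5.0000; min R=1−1/(4·1/5)=-0.2500>−1
Confirm numerically:
  x=-3.002: |R|=0.19960 <1
  x=-2.578: |R|=0.24878 <1
  x=-2.436: |R|=0.24918 <1
  x=-5.256: |R|=1.26911 >1
  x=-5.189: |R|=1.19614 >1
Interval (-5.0000, 0).

(-5.0000,0); λ=-8 ⇒ h* = (5)/8 = 0.6250.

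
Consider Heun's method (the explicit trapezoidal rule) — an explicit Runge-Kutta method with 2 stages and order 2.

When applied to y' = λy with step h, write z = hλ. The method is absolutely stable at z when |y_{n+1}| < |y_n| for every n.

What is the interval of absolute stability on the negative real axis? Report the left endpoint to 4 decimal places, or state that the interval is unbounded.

On y'=λy, z=hλ:
  order 2, 2-stage ⇒ R(z)=1+z+z^2/2
  (e.g. R(-0.52)=0.61520, |R|=0.61520)

Find x<0 with |R(x)|<1.
x=-0.52: |R|=0.6152
|R(-2.38)|=1.4522 |R(-2.26)|=1.2938 |R(-1.21)|=0.5221
Bisect:
  x_lo=-2.7347 |R|=2.0045  x_hi=-0.2959 |R|=0.7479
  mid=-1.51527 |R|=0.63275 →hi
  mid=-2.12497 |R|=1.13278 →lo
  mid=-1.82012 |R|=0.83630 →hi
  mid=-1.97254 |R|=0.97292 →hi
  mid=-2.04876 |R|=1.04994 →lo
  mid=-2.01065 |R|=1.01071 →lo
  mid=-1.99160 |R|=0.99163 →hi
  mid=-2.00112 |R|=1.00112 →lo
  ...
  [-2.00008,-1.99993] ⇒ x*=-2.0000
So |R|<1 on (-2.0000, 0).

z∈(-2.0000,0).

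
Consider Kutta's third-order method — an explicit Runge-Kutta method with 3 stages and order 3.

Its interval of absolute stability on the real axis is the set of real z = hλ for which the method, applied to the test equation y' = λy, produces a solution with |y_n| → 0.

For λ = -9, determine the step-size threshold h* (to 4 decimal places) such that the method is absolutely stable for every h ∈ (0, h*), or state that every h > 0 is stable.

(-2.5127,0); λ=-9 ⇒ h* = 0.2792.

Test eqn y'=λy, z=hλ:
  order 3, 3-stage ⇒ R(z)=1+z+z^2/2+z^3/6
  (e.g. R(-1.75)=-0.11198, |R|=0.11198)

Solve |R(x)|<1 on ℝ⁻.
x=-1.75: |R|=0.1120
|R(-2.76)|=1.4553 |R(-2.39)|=0.8093 |R(-1.79)|=0.1438
Bisect:
  x_lo=-3.1939 |R|=2.5235  x_hi=-0.2045 |R|=0.8150
  mid=-1.69920 |R|=0.07324 →hi
  mid=-2.44653 |R|=0.89440 →hi
  mid=-2.82020 |R|=1.58187 →lo
  mid=-2.63337 |R|=1.20963 →lo
  mid=-2.53995 |R|=1.04530 →lo
  mid=-2.49324 |R|=0.96822 →hi
  mid=-2.51660 |R|=1.00634 →lo
  mid=-2.50492 |R|=0.98718 →hi
  mid=-2.51076 |R|=0.99674 →hi
  mid=-2.51368 |R|=1.00153 →lo
  ...
  [-2.51277,-2.51258] ⇒ x*=-2.5127
So |R|<1 on (-2.5127, 0).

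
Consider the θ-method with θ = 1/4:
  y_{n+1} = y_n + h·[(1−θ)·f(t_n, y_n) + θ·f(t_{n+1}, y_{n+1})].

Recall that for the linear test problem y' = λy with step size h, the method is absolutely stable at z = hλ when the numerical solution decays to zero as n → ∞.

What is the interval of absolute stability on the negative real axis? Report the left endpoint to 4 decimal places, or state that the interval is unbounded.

(-4.0000, 0).

Set f=λy, z=hλ:
  y_{n+1} = y_n + z·[3/4·y_n + 1/4·y_{n+1}] ⇒ (1 − 1/4z)y_{n+1} = (1 + 3/4z)y_n
  ⇒ R(z) = (1 + 3/4z)/(1 − 1/4z).

Boundary: |R(x)|=1, x<0.
x=-1.76: |R|=0.2222
R=−1: 1+3/4x = −1+1/4x ⇒ -1/2x=2 ⇒ x=2/(-1/2)=-4.0000
Confirm numerically:
  x=-3.693: |R|=0.92019 <1
  x=-3.167: |R|=0.76755 <1
  x=-2.183: |R|=0.41226 <1
  x=-1.670: |R|=0.17813 <1
  x=-4.424: |R|=1.10066 >1
  x=-4.267: |R|=1.06459 >1
Interval (-4.0000, 0).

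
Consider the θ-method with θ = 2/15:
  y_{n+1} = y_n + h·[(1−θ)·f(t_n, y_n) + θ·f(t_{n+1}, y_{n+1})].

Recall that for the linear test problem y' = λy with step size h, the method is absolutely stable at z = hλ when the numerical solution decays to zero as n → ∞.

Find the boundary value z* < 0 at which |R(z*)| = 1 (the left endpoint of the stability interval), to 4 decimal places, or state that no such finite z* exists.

With y'=λy (z=hλ):
  y_{n+1} = y_n + z·[13/15·y_n + 2/15·y_{n+1}] ⇒ (1 − 2/15z)y_{n+1} = (1 + 13/15z)y_n
  Hence R(z) = (1 + 13/15z)/(1 − 2/15z).

Need |R(x)|<1, x<0.
x=-0.73: |R|=0.3348
R=−1: 1+13/15x = −1+2/15x ⇒ -11/15x=2 ⇒ x=2/(-11/15)=-2.7273
Confirm numerically:
  x=-2.270: |R|=0.74258 <1
  x=-2.241: |R|=0.72544 <1
  x=-1.581: |R|=0.30575 <1
  x=-3.113: |R|=1.19990 >1
  x=-3.061: |R|=1.17380 >1
Interval (-2.7273, 0).

z* = -2.7273.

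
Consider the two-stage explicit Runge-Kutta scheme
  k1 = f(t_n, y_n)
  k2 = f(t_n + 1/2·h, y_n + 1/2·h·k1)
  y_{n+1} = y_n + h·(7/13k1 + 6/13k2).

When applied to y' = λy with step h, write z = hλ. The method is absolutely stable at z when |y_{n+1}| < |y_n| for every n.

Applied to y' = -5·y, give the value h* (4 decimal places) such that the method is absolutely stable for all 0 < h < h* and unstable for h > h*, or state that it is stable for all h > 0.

(-4.3333,0); λ=-5 ⇒ h* = (13/3)/5 = 0.8667.

Set f=λy, z=hλ:
  k1=λy_n ⇒ h·k1=z·y_n;  k2=λ(1+1/2z)y_n ⇒ h·k2=z(1+1/2z)y_n
  y_{n+1}/y_n = 1 + 7/13z + 6/13z(1+1/2z) = 1 + z + 3/13z²
  ⇒ R(z) = 1 + z + 3/13z².

Find x<0 with |R(x)|<1.
x=-0.74: |R|=0.3864
R=1: x+3/13x²=0 ⇒ x=−13/3=-4.3333; min R=1−1/(4·3/13)=-0.0833>−1
Confirm numerically:
  x=-4.191: |R|=0.86234 <1
  x=-3.521: |R|=0.33995 <1
  x=-3.200: |R|=0.16308 <1
  x=-2.074: |R|=0.08135 <1
  x=-4.739: |R|=1.44364 >1
  x=-4.475: |R|=1.14630 >1
So |R|<1 on (-4.3333, 0).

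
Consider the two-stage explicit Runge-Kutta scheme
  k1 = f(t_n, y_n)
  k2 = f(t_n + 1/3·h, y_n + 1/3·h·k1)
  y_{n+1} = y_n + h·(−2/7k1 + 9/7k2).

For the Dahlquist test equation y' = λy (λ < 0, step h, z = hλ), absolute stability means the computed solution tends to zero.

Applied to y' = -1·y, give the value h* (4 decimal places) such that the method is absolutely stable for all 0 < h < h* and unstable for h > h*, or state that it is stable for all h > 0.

Test eqn y'=λy, z=hλ:
  k1=λy_n ⇒ h·k1=z·y_n;  k2=λ(1+1/3z)y_n ⇒ h·k2=z(1+1/3z)y_n
  y_{n+1}/y_n = 1 − 2/7z + 9/7z(1+1/3z) = 1 + z + 3/7z²
  ⇒ R(z) = 1 + z + 3/7z².

Find x<0 with |R(x)|<1.
x=-0.74: |R|=0.4947
R=1: x+3/7x²=0 ⇒ x=−7/3=-2.3333; min R=1−1/(4·3/7)=0.4167>−1
Confirm numerically:
  x=-1.871: |R|=0.62927 <1
  x=-1.498: |R|=0.46372 <1
  x=-1.310: |R|=0.42547 <1
  x=-1.200: |R|=0.41714 <1
  x=-2.550: |R|=1.23679 >1
  x=-2.465: |R|=1.13910 >1
So |R|<1 on (-2.3333, 0).

(-2.3333,0); λ=-1 ⇒ h* = (7/3)/1 = 2.3333.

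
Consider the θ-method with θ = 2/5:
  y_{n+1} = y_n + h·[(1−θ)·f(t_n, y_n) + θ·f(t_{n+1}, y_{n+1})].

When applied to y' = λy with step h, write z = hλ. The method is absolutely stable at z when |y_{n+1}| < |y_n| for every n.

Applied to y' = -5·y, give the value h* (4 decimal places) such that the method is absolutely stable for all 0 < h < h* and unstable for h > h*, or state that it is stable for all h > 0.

Test eqn y'=λy, z=hλ:
  y_{n+1} = y_n + z·[3/5·y_n + 2/5·y_{n+1}] ⇒ (1 − 2/5z)y_{n+1} = (1 + 3/5z)y_n
  ⇒ R(z) = (1 + 3/5z)/(1 − 2/5z).

Boundary: |R(x)|=1, x<0.
x=-0.51: |R|=0.5764
R=−1: 1+3/5x = −1+2/5x ⇒ -1/5x=2 ⇒ x=2/(-1/5)=-10.0000
Confirm numerically:
  x=-9.070: |R|=0.95981 <1
  x=-8.303: |R|=0.92146 <1
  x=-6.474: |R|=0.80354 <1
  x=-10.521: |R|=1.02001 >1
  x=-10.463: |R|=1.01786 >1
  x=-10.047: |R|=1.00187 >1
Stable set (-10.0000, 0).

(-10.0000,0); λ=-5 ⇒ h* = (10)/5 = 2.0000.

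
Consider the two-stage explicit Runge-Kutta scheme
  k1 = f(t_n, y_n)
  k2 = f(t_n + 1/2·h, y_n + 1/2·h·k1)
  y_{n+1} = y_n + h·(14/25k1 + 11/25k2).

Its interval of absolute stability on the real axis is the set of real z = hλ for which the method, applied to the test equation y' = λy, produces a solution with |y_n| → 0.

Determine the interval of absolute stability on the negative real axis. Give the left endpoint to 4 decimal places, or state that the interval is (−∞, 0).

Set f=λy, z=hλ:
  k1=λy_n ⇒ h·k1=z·y_n;  k2=λ(1+1/2z)y_n ⇒ h·k2=z(1+1/2z)y_n
  y_{n+1}/y_n = 1 + 14/25z + 11/25z(1+1/2z) = 1 + z + 11/50z²
  Hence R(z) = 1 + z + 11/50z².

Boundary: |R(x)|=1, x<0.
x=-1.48: |R|=0.0019
R=1: x+11/50x²=0 ⇒ x=−50/11=-4.5455; min R=1−1/(4·11/50)=-0.1364>−1
Confirm numerically:
  x=-4.041: |R|=0.55153 <1
  x=-3.521: |R|=0.20644 <1
  x=-2.996: |R|=0.02128 <1
  x=-2.475: |R|=0.12736 <1
  x=-5.089: |R|=1.60854 >1
  x=-4.913: |R|=1.39727 >1
  x=-4.883: |R|=1.36261 >1
Stable set (-4.5455, 0).

(-4.5455, 0).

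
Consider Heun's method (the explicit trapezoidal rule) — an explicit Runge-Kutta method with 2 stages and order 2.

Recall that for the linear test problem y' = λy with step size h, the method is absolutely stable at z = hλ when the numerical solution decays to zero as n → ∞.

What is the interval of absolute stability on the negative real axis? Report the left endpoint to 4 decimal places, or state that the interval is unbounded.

(-2.0000, 0).

Test eqn y'=λy, z=hλ:
  order 2, 2-stage ⇒ R(z)=1+z+z^2/2
  (e.g. R(-1.73)=0.76645, |R|=0.76645)

Need |R(x)|<1, x<0.
x=-1.73: |R|=0.7664
|R(-1.15)|=0.5112 |R(-0.91)|=0.5041 |R(-0.54)|=0.6058
Bisect:
  x_lo=-2.3693 |R|=1.4375  x_hi=-0.1197 |R|=0.8875
  mid=-1.24451 |R|=0.52989 →hi
  mid=-1.80692 |R|=0.82556 →hi
  mid=-2.08813 |R|=1.09201 →lo
  mid=-1.94753 |R|=0.94890 →hi
  mid=-2.01783 |R|=1.01799 →lo
  mid=-1.98268 |R|=0.98283 →hi
  mid=-2.00025 |R|=1.00025 →lo
  ...
  [-2.00012,-1.99998] ⇒ x*=-2.0000
So |R|<1 on (-2.0000, 0).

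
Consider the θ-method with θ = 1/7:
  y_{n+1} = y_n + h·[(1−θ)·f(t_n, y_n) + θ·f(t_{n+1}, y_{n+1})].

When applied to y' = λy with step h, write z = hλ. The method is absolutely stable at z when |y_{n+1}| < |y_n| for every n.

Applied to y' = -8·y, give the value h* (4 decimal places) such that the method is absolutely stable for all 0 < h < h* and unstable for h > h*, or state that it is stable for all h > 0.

Test eqn y'=λy, z=hλ:
  y_{n+1} = y_n + z·[6/7·y_n + 1/7·y_{n+1}] ⇒ (1 − 1/7z)y_{n+1} = (1 + 6/7z)y_n
  R(z) = (1 + 6/7z)/(1 − 1/7z).

Solve |R(x)|<1 on ℝ⁻.
x=-1.5: |R|=0.2353
R=−1: 1+6/7x = −1+1/7x ⇒ -5/7x=2 ⇒ x=2/(-5/7)=-2.8000
Confirm numerically:
  x=-2.236: |R|=0.69467 <1
  x=-1.956: |R|=0.52881 <1
  x=-1.555: |R|=0.27236 <1
  x=-3.060: |R|=1.12922 >1
  x=-2.961: |R|=1.08082 >1
So |R|<1 on (-2.8000, 0).

(-2.8000,0); λ=-8 ⇒ h* = (14/5)/8 = 0.3500.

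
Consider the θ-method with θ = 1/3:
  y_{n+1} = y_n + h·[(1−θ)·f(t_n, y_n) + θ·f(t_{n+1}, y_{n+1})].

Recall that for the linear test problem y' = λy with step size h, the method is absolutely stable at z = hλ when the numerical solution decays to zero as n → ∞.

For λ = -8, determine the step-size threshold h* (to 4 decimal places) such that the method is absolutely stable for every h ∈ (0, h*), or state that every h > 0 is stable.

Set f=λy, z=hλ:
  y_{n+1} = y_n + z·[2/3·y_n + 1/3·y_{n+1}] ⇒ (1 − 1/3z)y_{n+1} = (1 + 2/3z)y_n
  Hence R(z) = (1 + 2/3z)/(1 − 1/3z).

Boundary: |R(x)|=1, x<0.
x=-1.49: |R|=0.0045
R=−1: 1+2/3x = −1+1/3x ⇒ -1/3x=2 ⇒ x=2/(-1/3)=-6.0000
Confirm numerically:
  x=-5.577: |R|=0.95068 <1
  x=-5.280: |R|=0.91304 <1
  x=-4.111: |R|=0.73436 <1
  x=-2.935: |R|=0.48357 <1
  x=-6.306: |R|=1.03288 >1
  x=-6.164: |R|=1.01790 >1
Interval (-6.0000, 0).

(-6.0000,0); λ=-8 ⇒ h* = (6)/8 = 0.7500.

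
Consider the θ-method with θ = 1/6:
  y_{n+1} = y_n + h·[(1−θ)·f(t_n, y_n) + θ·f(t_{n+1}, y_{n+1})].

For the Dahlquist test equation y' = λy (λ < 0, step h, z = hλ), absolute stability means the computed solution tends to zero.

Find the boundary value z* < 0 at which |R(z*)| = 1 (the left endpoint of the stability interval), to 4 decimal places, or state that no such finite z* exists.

z* = -3.0000.

Set f=λy, z=hλ:
  y_{n+1} = y_n + z·[5/6·y_n + 1/6·y_{n+1}] ⇒ (1 − 1/6z)y_{n+1} = (1 + 5/6z)y_n
  Hence R(z) = (1 + 5/6z)/(1 − 1/6z).

Solve |R(x)|<1 on ℝ⁻.
x=-1.16: |R|=0.0279
R=−1: 1+5/6x = −1+1/6x ⇒ -2/3x=2 ⇒ x=2/(-2/3)=-3.0000
Confirm numerically:
  x=-2.845: |R|=0.92990 <1
  x=-2.839: |R|=0.92714 <1
  x=-2.529: |R|=0.77911 <1
  x=-3.510: |R|=1.21451 >1
  x=-3.066: |R|=1.02912 >1
Interval (-3.0000, 0).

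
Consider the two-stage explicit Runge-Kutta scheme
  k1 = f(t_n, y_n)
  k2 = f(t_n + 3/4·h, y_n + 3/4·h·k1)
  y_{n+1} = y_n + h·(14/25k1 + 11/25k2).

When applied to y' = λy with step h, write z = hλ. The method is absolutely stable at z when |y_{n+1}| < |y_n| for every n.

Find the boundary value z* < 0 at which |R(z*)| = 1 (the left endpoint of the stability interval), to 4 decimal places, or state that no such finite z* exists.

Test eqn y'=λy, z=hλ:
  k1=λy_n ⇒ h·k1=z·y_n;  k2=λ(1+3/4z)y_n ⇒ h·k2=z(1+3/4z)y_n
  y_{n+1}/y_n = 1 + 14/25z + 11/25z(1+3/4z) = 1 + z + 33/100z²
  Hence R(z) = 1 + z + 33/100z².

Solve |R(x)|<1 on ℝ⁻.
x=-0.34: |R|=0.6981
R=1: x+33/100x²=0 ⇒ x=−100/33=-3.0303; min R=1−1/(4·33/100)=0.2424>−1
Confirm numerically:
  x=-2.324: |R|=0.45832 <1
  x=-2.176: |R|=0.38654 <1
  x=-1.299: |R|=0.25784 <1
  x=-3.532: |R|=1.58476 >1
  x=-3.271: |R|=1.25982 >1
So |R|<1 on (-3.0303, 0).

z* = -3.0303.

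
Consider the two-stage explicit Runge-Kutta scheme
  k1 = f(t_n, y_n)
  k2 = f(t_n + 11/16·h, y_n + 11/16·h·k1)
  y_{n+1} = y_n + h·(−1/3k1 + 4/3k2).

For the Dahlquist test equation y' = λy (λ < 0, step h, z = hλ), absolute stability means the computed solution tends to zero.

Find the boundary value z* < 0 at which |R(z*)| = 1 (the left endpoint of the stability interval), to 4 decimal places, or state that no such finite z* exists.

Set f=λy, z=hλ:
  k1=λy_n ⇒ h·k1=z·y_n;  k2=λ(1+11/16z)y_n ⇒ h·k2=z(1+11/16z)y_n
  y_{n+1}/y_n = 1 − 1/3z + 4/3z(1+11/16z) = 1 + z + 11/12z²
  R(z) = 1 + z + 11/12z².

Find x<0 with |R(x)|<1.
x=-0.94: |R|=0.8700
R=1: x+11/12x²=0 ⇒ x=−12/11=-1.0909; min R=1−1/(4·11/12)=0.7273>−1
Confirm numerically:
  x=-0.906: |R|=0.84643 <1
  x=-0.785: |R|=0.77987 <1
  x=-0.540: |R|=0.72730 <1
  x=-0.440: |R|=0.73747 <1
  x=-1.415: |R|=1.42037 >1
  x=-1.349: |R|=1.31915 >1
  x=-1.227: |R|=1.15307 >1
Interval (-1.0909, 0).

left endpoint -1.0909.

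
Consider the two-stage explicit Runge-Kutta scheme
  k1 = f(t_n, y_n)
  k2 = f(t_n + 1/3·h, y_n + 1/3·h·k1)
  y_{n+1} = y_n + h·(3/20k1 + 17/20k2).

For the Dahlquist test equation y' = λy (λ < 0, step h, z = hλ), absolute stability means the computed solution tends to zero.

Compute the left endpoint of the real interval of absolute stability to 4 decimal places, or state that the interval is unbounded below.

z* = -3.5294.

With y'=λy (z=hλ):
  k1=λy_n ⇒ h·k1=z·y_n;  k2=λ(1+1/3z)y_n ⇒ h·k2=z(1+1/3z)y_n
  y_{n+1}/y_n = 1 + 3/20z + 17/20z(1+1/3z) = 1 + z + 17/60z²
  Hence R(z) = 1 + z + 17/60z².

Find x<0 with |R(x)|<1.
x=-0.48: |R|=0.5853
R=1: x+17/60x²=0 ⇒ x=−60/17=-3.5294; min R=1−1/(4·17/60)=0.1176>−1
Confirm numerically:
  x=-2.965: |R|=0.52585 <1
  x=-2.940: |R|=0.50902 <1
  x=-2.903: |R|=0.48477 <1
  x=-3.854: |R|=1.35444 >1
  x=-3.790: |R|=1.27983 >1
  x=-3.650: |R|=1.12471 >1
Interval (-3.5294, 0).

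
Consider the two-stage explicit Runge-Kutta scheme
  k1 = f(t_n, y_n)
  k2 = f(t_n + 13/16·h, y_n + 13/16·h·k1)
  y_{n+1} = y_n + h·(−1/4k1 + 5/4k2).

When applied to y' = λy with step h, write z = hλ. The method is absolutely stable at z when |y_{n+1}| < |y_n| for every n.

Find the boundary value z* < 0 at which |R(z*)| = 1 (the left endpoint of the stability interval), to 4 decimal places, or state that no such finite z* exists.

On y'=λy, z=hλ:
  k1=λy_n ⇒ h·k1=z·y_n;  k2=λ(1+13/16z)y_n ⇒ h·k2=z(1+13/16z)y_n
  y_{n+1}/y_n = 1 − 1/4z + 5/4z(1+13/16z) = 1 + z + 65/64z²
  ⇒ R(z) = 1 + z + 65/64z².

Solve |R(x)|<1 on ℝ⁻.
x=-1.01: |R|=1.0260
R=1: x+65/64x²=0 ⇒ x=−64/65=-0.9846; min R=1−1/(4·65/64)=0.7538>−1
Confirm numerically:
  x=-0.816: |R|=0.86026 <1
  x=-0.802: |R|=0.85125 <1
  x=-0.702: |R|=0.79850 <1
  x=-1.449: |R|=1.68341 >1
  x=-1.405: |R|=1.59987 >1
So |R|<1 on (-0.9846, 0).

z* = -0.9846.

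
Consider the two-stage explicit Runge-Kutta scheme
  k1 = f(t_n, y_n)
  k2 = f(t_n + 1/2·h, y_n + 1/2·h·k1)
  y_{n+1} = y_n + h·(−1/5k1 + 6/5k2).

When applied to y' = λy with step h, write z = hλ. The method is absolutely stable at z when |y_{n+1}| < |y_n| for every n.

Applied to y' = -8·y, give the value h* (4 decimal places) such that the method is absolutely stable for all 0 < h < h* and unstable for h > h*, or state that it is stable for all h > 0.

Set f=λy, z=hλ:
  k1=λy_n ⇒ h·k1=z·y_n;  k2=λ(1+1/2z)y_n ⇒ h·k2=z(1+1/2z)y_n
  y_{n+1}/y_n = 1 − 1/5z + 6/5z(1+1/2z) = 1 + z + 3/5z²
  ⇒ R(z) = 1 + z + 3/5z².

Need |R(x)|<1, x<0.
x=-1.51: |R|=0.8581
R=1: x+3/5x²=0 ⇒ x=−5/3=-1.6667; min R=1−1/(4·3/5)=0.5833>−1
Confirm numerically:
  x=-1.616: |R|=0.95087 <1
  x=-1.182: |R|=0.65627 <1
  x=-1.136: |R|=0.63830 <1
  x=-1.108: |R|=0.62860 <1
  x=-2.215: |R|=1.72873 >1
  x=-2.015: |R|=1.42114 >1
So |R|<1 on (-1.6667, 0).

(-1.6667,0); λ=-8 ⇒ h* = (5/3)/8 = 0.2083.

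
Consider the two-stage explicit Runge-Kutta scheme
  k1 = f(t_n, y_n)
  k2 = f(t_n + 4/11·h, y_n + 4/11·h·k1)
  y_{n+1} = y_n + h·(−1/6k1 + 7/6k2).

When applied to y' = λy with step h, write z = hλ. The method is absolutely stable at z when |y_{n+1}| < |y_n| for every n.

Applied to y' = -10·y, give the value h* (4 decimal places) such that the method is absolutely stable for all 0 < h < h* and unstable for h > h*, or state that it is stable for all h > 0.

Set f=λy, z=hλ:
  k1=λy_n ⇒ h·k1=z·y_n;  k2=λ(1+4/11z)y_n ⇒ h·k2=z(1+4/11z)y_n
  y_{n+1}/y_n = 1 − 1/6z + 7/6z(1+4/11z) = 1 + z + 14/33z²
  ⇒ R(z) = 1 + z + 14/33z².

Need |R(x)|<1, x<0.
x=-0.84: |R|=0.4593
R=1: x+14/33x²=0 ⇒ x=−33/14=-2.3571; min R=1−1/(4·14/33)=0.4107>−1
Confirm numerically:
  x=-2.036: |R|=0.72261 <1
  x=-1.595: |R|=0.48428 <1
  x=-1.500: |R|=0.45455 <1
  x=-2.801: |R|=1.52744 >1
  x=-2.793: |R|=1.51645 >1
Interval (-2.3571, 0).

(-2.3571,0); λ=-10 ⇒ h* = (33/14)/10 = 0.2357.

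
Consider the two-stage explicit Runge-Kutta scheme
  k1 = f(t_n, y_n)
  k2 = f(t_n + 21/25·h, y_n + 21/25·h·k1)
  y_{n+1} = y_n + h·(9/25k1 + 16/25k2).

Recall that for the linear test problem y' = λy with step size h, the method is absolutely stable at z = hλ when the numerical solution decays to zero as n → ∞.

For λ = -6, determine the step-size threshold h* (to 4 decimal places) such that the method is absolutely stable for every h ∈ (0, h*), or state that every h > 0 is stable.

Test eqn y'=λy, z=hλ:
  k1=λy_n ⇒ h·k1=z·y_n;  k2=λ(1+21/25z)y_n ⇒ h·k2=z(1+21/25z)y_n
  y_{n+1}/y_n = 1 + 9/25z + 16/25z(1+21/25z) = 1 + z + 336/625z²
  Hence R(z) = 1 + z + 336/625z².

Need |R(x)|<1, x<0.
x=-1.66: |R|=0.8214
R=1: x+336/625x²=0 ⇒ x=−625/336=-1.8601; min R=1−1/(4·336/625)=0.5350>−1
Confirm numerically:
  x=-1.305: |R|=0.61055 <1
  x=-0.760: |R|=0.55052 <1
  x=-0.749: |R|=0.55259 <1
  x=-0.748: |R|=0.55279 <1
  x=-2.054: |R|=1.21409 >1
  x=-2.005: |R|=1.15617 >1
  x=-1.995: |R|=1.14466 >1
Interval (-1.8601, 0).

(-1.8601,0); λ=-6 ⇒ h* = (625/336)/6 = 0.3100.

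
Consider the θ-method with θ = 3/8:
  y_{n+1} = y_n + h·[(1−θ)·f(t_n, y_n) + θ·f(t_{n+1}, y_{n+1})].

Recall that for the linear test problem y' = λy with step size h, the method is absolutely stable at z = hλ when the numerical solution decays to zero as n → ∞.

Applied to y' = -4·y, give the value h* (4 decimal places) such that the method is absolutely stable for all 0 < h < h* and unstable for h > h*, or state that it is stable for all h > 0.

Set f=λy, z=hλ:
  y_{n+1} = y_n + z·[5/8·y_n + 3/8·y_{n+1}] ⇒ (1 − 3/8z)y_{n+1} = (1 + 5/8z)y_n
  ⇒ R(z) = (1 + 5/8z)/(1 − 3/8z).

Find x<0 with |R(x)|<1.
x=-1.45: |R|=0.0607
R=−1: 1+5/8x = −1+3/8x ⇒ -1/4x=2 ⇒ x=2/(-1/4)=-8.0000
Confirm numerically:
  x=-5.716: |R|=0.81836 <1
  x=-3.683: |R|=0.54675 <1
  x=-3.449: |R|=0.50390 <1
  x=-8.568: |R|=1.03371 >1
  x=-8.218: |R|=1.01335 >1
  x=-8.037: |R|=1.00230 >1
Stable set (-8.0000, 0).

(-8.0000,0); λ=-4 ⇒ h* = (8)/4 = 2.0000.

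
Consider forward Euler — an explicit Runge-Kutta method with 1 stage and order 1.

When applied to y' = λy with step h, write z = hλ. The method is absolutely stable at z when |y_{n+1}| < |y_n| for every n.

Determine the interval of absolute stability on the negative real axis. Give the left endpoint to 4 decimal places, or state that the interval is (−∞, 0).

Test eqn y'=λy, z=hλ:
  order 1, 1-stage ⇒ R(z)=1+z
  (e.g. R(-0.38)=0.62000, |R|=0.62000)

Boundary: |R(x)|=1, x<0.
x=-0.38: |R|=0.6200
|R(-0.82)|=0.1800 |R(-0.74)|=0.2600 |R(-0.65)|=0.3500
Bisect:
  x_lo=-2.4533 |R|=1.4533  x_hi=-0.2459 |R|=0.7541
  mid=-1.34957 |R|=0.34957 →hi
  mid=-1.90142 |R|=0.90142 →hi
  mid=-2.17734 |R|=1.17734 →lo
  mid=-2.03938 |R|=1.03938 →lo
  mid=-1.97040 |R|=0.97040 →hi
  mid=-2.00489 |R|=1.00489 →lo
  mid=-1.98764 |R|=0.98764 →hi
  ...
  [-2.00004,-1.99990] ⇒ x*=-2.0000
Stable set (-2.0000, 0).

(-2.0000, 0).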